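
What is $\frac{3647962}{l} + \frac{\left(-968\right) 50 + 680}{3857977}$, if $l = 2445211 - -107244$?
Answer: $\frac{340291471714}{240178358135} \approx 1.4168$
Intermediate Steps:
$l = 2552455$ ($l = 2445211 + 107244 = 2552455$)
$\frac{3647962}{l} + \frac{\left(-968\right) 50 + 680}{3857977} = \frac{3647962}{2552455} + \frac{\left(-968\right) 50 + 680}{3857977} = 3647962 \cdot \frac{1}{2552455} + \left(-48400 + 680\right) \frac{1}{3857977} = \frac{3647962}{2552455} - \frac{47720}{3857977} = \frac{340291471714}{240178358135}$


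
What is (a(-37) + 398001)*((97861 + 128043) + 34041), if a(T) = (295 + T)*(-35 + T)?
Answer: 98629631625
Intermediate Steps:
a(T) = (-35 + T)*(295 + T)
(a(-37) + 398001)*((97861 + 128043) + 34041) = ((-10325 + (-37)² + 260*(-37)) + 398001)*((97861 + 128043) + 34041) = ((-10325 + 1369 - 9620) + 398001)*(225904 + 34041) = (-18576 + 398001)*259945 = 379425*259945 = 98629631625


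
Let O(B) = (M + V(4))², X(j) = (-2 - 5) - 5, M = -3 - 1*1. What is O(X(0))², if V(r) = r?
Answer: 0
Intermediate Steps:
M = -4 (M = -3 - 1 = -4)
X(j) = -12 (X(j) = -7 - 5 = -12)
O(B) = 0 (O(B) = (-4 + 4)² = 0² = 0)
O(X(0))² = 0² = 0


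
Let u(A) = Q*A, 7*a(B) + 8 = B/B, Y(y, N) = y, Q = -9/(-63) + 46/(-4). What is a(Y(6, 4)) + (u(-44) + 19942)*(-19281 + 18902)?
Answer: -54231875/7 ≈ -7.7474e+6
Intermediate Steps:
Q = -159/14 (Q = -9*(-1/63) + 46*(-¼) = ⅐ - 23/2 = -159/14 ≈ -11.357)
a(B) = -1 (a(B) = -8/7 + (B/B)/7 = -8/7 + (⅐)*1 = -8/7 + ⅐ = -1)
u(A) = -159*A/14
a(Y(6, 4)) + (u(-44) + 19942)*(-19281 + 18902) = -1 + (-159/14*(-44) + 19942)*(-19281 + 18902) = -1 + (3498/7 + 19942)*(-379) = -1 + (143092/7)*(-379) = -1 - 54231868/7 = -54231875/7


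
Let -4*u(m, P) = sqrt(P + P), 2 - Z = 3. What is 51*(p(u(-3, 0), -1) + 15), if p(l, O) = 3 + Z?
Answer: 867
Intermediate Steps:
Z = -1 (Z = 2 - 1*3 = 2 - 3 = -1)
u(m, P) = -sqrt(2)*sqrt(P)/4 (u(m, P) = -sqrt(P + P)/4 = -sqrt(2)*sqrt(P)/4)
p(l, O) = 2 (p(l, O) = 3 - 1 = 2)
51*(p(u(-3, 0), -1) + 15) = 51*(2 + 15) = 51*17 = 867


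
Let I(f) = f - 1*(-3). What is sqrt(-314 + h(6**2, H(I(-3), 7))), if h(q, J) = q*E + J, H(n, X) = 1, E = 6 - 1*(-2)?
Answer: 5*I ≈ 5.0*I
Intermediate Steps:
I(f) = 3 + f (I(f) = f + 3 = 3 + f)
E = 8 (E = 6 + 2 = 8)
h(q, J) = J + 8*q (h(q, J) = q*8 + J = 8*q + J = J + 8*q)
sqrt(-314 + h(6**2, H(I(-3), 7))) = sqrt(-314 + (1 + 8*6**2)) = sqrt(-314 + (1 + 8*36)) = sqrt(-314 + (1 + 288)) = sqrt(-314 + 289) = sqrt(-25) = 5*I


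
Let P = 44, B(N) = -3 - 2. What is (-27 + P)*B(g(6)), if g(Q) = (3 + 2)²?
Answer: -85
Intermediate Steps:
g(Q) = 25 (g(Q) = 5² = 25)
B(N) = -5
(-27 + P)*B(g(6)) = (-27 + 44)*(-5) = 17*(-5) = -85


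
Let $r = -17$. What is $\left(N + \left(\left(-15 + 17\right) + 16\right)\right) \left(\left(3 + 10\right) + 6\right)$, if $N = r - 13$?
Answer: $-228$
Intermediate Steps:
$N = -30$ ($N = -17 - 13 = -30$)
$\left(N + \left(\left(-15 + 17\right) + 16\right)\right) \left(\left(3 + 10\right) + 6\right) = \left(-30 + \left(\left(-15 + 17\right) + 16\right)\right) \left(\left(3 + 10\right) + 6\right) = \left(-30 + \left(2 + 16\right)\right) \left(13 + 6\right) = \left(-30 + 18\right) 19 = \left(-12\right) 19 = -228$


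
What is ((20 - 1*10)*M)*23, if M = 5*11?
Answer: 12650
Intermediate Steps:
M = 55
((20 - 1*10)*M)*23 = ((20 - 1*10)*55)*23 = ((20 - 10)*55)*23 = (10*55)*23 = 550*23 = 12650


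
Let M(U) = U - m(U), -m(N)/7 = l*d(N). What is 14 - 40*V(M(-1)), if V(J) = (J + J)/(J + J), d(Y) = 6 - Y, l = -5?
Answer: -26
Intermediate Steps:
m(N) = 210 - 35*N (m(N) = -(-35)*(6 - N) = -7*(-30 + 5*N) = 210 - 35*N)
M(U) = -210 + 36*U (M(U) = U - (210 - 35*U) = U + (-210 + 35*U) = -210 + 36*U)
V(J) = 1 (V(J) = (2*J)/((2*J)) = (2*J)*(1/(2*J)) = 1)
14 - 40*V(M(-1)) = 14 - 40*1 = 14 - 40 = -26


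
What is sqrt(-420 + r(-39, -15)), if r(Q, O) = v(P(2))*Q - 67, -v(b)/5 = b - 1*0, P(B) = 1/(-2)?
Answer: I*sqrt(2338)/2 ≈ 24.176*I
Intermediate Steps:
P(B) = -1/2
v(b) = -5*b (v(b) = -5*(b - 1*0) = -5*(b + 0) = -5*b)
r(Q, O) = -67 + 5*Q/2 (r(Q, O) = (-5*(-1/2))*Q - 67 = 5*Q/2 - 67 = -67 + 5*Q/2)
sqrt(-420 + r(-39, -15)) = sqrt(-420 + (-67 + (5/2)*(-39))) = sqrt(-420 + (-67 - 195/2)) = sqrt(-420 - 329/2) = sqrt(-1169/2) = I*sqrt(2338)/2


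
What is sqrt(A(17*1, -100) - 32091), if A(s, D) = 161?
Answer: I*sqrt(31930) ≈ 178.69*I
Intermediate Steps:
sqrt(A(17*1, -100) - 32091) = sqrt(161 - 32091) = sqrt(-31930) = I*sqrt(31930)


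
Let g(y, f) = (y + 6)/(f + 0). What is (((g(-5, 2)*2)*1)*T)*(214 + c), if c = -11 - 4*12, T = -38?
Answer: -5890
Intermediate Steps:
c = -59 (c = -11 - 48 = -59)
g(y, f) = (6 + y)/f
(((g(-5, 2)*2)*1)*T)*(214 + c) = (((((6 - 5)/2)*2)*1)*(-38))*(214 - 59) = (((((½)*1)*2)*1)*(-38))*155 = ((((½)*2)*1)*(-38))*155 = ((1*1)*(-38))*155 = (1*(-38))*155 = -38*155 = -5890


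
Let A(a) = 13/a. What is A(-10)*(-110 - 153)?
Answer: 3419/10 ≈ 341.90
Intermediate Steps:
A(-10)*(-110 - 153) = (13/(-10))*(-110 - 153) = (13*(-1/10))*(-263) = -13/10*(-263) = 3419/10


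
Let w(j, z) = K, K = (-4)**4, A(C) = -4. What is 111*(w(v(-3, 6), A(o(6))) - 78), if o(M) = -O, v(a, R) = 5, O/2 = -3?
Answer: 19758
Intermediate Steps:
O = -6 (O = 2*(-3) = -6)
o(M) = 6 (o(M) = -1*(-6) = 6)
K = 256
w(j, z) = 256
111*(w(v(-3, 6), A(o(6))) - 78) = 111*(256 - 78) = 111*178 = 19758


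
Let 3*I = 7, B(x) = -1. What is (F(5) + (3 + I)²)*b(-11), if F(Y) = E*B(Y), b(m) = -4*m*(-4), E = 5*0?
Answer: -45056/9 ≈ -5006.2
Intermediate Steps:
I = 7/3 (I = (⅓)*7 = 7/3 ≈ 2.3333)
E = 0
b(m) = 16*m
F(Y) = 0 (F(Y) = 0*(-1) = 0)
(F(5) + (3 + I)²)*b(-11) = (0 + (3 + 7/3)²)*(16*(-11)) = (0 + (16/3)²)*(-176) = (0 + 256/9)*(-176) = (256/9)*(-176) = -45056/9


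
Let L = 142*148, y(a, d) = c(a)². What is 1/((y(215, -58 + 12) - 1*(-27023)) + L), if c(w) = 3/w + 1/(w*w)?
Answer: 2136750625/102647363691691 ≈ 2.0816e-5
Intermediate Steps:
c(w) = w⁻² + 3/w (c(w) = 3/w + 1/w² = 3/w + w⁻² = w⁻² + 3/w)
y(a, d) = (1 + 3*a)²/a⁴ (y(a, d) = ((1 + 3*a)/a²)² = (1 + 3*a)²/a⁴)
L = 21016
1/((y(215, -58 + 12) - 1*(-27023)) + L) = 1/(((1 + 3*215)²/215⁴ - 1*(-27023)) + 21016) = 1/(((1 + 645)²/2136750625 + 27023) + 21016) = 1/(((1/2136750625)*646² + 27023) + 21016) = 1/(((1/2136750625)*417316 + 27023) + 21016) = 1/((417316/2136750625 + 27023) + 21016) = 1/(57741412556691/2136750625 + 21016) = 1/(102647363691691/2136750625) = 2136750625/102647363691691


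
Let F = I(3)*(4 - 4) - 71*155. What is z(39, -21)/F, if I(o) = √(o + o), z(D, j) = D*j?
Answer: 819/11005 ≈ 0.074421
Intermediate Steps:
I(o) = √2*√o (I(o) = √(2*o) = √2*√o)
F = -11005 (F = (√2*√3)*(4 - 4) - 71*155 = √6*0 - 11005 = 0 - 11005 = -11005)
z(39, -21)/F = (39*(-21))/(-11005) = -819*(-1/11005) = 819/11005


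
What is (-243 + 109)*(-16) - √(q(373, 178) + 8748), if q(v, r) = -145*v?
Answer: 2144 - I*√45337 ≈ 2144.0 - 212.92*I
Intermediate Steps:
(-243 + 109)*(-16) - √(q(373, 178) + 8748) = (-243 + 109)*(-16) - √(-145*373 + 8748) = -134*(-16) - √(-54085 + 8748) = 2144 - √(-45337) = 2144 - I*√45337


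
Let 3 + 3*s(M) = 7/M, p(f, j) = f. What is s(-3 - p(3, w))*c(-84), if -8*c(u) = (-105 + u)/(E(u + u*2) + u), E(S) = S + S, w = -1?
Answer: 25/448 ≈ 0.055804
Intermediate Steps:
s(M) = -1 + 7/(3*M) (s(M) = -1 + (7/M)/3 = -1 + 7/(3*M))
E(S) = 2*S
c(u) = -(-105 + u)/(56*u) (c(u) = -(-105 + u)/(8*(2*(u + u*2) + u)) = -(-105 + u)/(8*(2*(u + 2*u) + u)) = -(-105 + u)/(8*(2*(3*u) + u)) = -(-105 + u)/(8*(6*u + u)) = -(-105 + u)/(8*(7*u)) = -(-105 + u)*1/(7*u)/8 = -(-105 + u)/(56*u))
s(-3 - p(3, w))*c(-84) = ((7/3 - (-3 - 1*3))/(-3 - 1*3))*((1/56)*(105 - 1*(-84))/(-84)) = ((7/3 - (-3 - 3))/(-3 - 3))*((1/56)*(-1/84)*(105 + 84)) = ((7/3 - 1*(-6))/(-6))*((1/56)*(-1/84)*189) = -(7/3 + 6)/6*(-9/224) = -⅙*25/3*(-9/224) = -25/18*(-9/224) = 25/448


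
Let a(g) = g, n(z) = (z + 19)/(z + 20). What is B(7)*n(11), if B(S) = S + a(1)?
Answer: 240/31 ≈ 7.7419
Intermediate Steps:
n(z) = (19 + z)/(20 + z)
B(S) = 1 + S (B(S) = S + 1 = 1 + S)
B(7)*n(11) = (1 + 7)*((19 + 11)/(20 + 11)) = 8*(30/31) = 240/31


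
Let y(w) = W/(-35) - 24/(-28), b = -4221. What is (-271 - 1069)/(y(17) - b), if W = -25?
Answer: -4690/14779 ≈ -0.31734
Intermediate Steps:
y(w) = 11/7 (y(w) = -25/(-35) - 24/(-28) = -25*(-1/35) - 24*(-1/28) = 5/7 + 6/7 = 11/7)
(-271 - 1069)/(y(17) - b) = (-271 - 1069)/(11/7 - 1*(-4221)) = -1340/(11/7 + 4221) = -1340/29558/7 = -1340*7/29558 = -4690/14779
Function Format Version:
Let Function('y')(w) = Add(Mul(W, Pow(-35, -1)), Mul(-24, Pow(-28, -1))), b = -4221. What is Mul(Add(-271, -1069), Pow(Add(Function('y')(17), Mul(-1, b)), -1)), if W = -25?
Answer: Rational(-4690, 14779) ≈ -0.31734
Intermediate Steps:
Function('y')(w) = Rational(11, 7) (Function('y')(w) = Add(Mul(-25, Pow(-35, -1)), Mul(-24, Pow(-28, -1))) = Add(Mul(-25, Rational(-1, 35)), Mul(-24, Rational(-1, 28))) = Add(Rational(5, 7), Rational(6, 7)) = Rational(11, 7))
Mul(Add(-271, -1069), Pow(Add(Function('y')(17), Mul(-1, b)), -1)) = Mul(Add(-271, -1069), Pow(Add(Rational(11, 7), Mul(-1, -4221)), -1)) = Mul(-1340, Pow(Add(Rational(11, 7), 4221), -1)) = Mul(-1340, Pow(Rational(29558, 7), -1)) = Mul(-1340, Rational(7, 29558)) = Rational(-4690, 14779)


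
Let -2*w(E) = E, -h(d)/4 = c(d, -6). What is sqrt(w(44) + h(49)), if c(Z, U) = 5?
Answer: I*sqrt(42) ≈ 6.4807*I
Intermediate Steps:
h(d) = -20 (h(d) = -4*5 = -20)
w(E) = -E/2
sqrt(w(44) + h(49)) = sqrt(-1/2*44 - 20) = sqrt(-22 - 20) = sqrt(-42) = I*sqrt(42)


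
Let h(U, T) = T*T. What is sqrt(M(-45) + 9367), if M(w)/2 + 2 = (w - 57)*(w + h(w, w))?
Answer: I*sqrt(394557) ≈ 628.14*I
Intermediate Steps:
h(U, T) = T**2
M(w) = -4 + 2*(-57 + w)*(w + w**2) (M(w) = -4 + 2*((w - 57)*(w + w**2)) = -4 + 2*((-57 + w)*(w + w**2)) = -4 + 2*(-57 + w)*(w + w**2))
sqrt(M(-45) + 9367) = sqrt((-4 - 114*(-45) - 112*(-45)**2 + 2*(-45)**3) + 9367) = sqrt((-4 + 5130 - 112*2025 + 2*(-91125)) + 9367) = sqrt((-4 + 5130 - 226800 - 182250) + 9367) = sqrt(-403924 + 9367) = sqrt(-394557) = I*sqrt(394557)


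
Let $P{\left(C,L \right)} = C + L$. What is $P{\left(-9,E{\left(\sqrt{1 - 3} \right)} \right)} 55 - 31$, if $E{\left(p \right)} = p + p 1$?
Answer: $-526 + 110 i \sqrt{2} \approx -526.0 + 155.56 i$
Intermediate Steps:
$E{\left(p \right)} = 2 p$ ($E{\left(p \right)} = p + p = 2 p$)
$P{\left(-9,E{\left(\sqrt{1 - 3} \right)} \right)} 55 - 31 = \left(-9 + 2 \sqrt{1 - 3}\right) 55 - 31 = \left(-9 + 2 \sqrt{-2}\right) 55 - 31 = \left(-9 + 2 i \sqrt{2}\right) 55 - 31 = \left(-495 + 110 i \sqrt{2}\right) - 31 = -526 + 110 i \sqrt{2}$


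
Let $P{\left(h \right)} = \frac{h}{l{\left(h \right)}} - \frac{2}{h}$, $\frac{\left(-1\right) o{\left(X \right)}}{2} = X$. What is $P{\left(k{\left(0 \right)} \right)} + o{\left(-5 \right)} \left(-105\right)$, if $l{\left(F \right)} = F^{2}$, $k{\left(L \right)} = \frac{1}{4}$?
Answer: $-1054$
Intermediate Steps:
$o{\left(X \right)} = - 2 X$
$k{\left(L \right)} = \frac{1}{4}$
$P{\left(h \right)} = - \frac{1}{h}$ ($P{\left(h \right)} = \frac{h}{h^{2}} - \frac{2}{h} = \frac{1}{h} - \frac{2}{h} = - \frac{1}{h}$)
$P{\left(k{\left(0 \right)} \right)} + o{\left(-5 \right)} \left(-105\right) = - \frac{1}{\frac{1}{4}} + \left(-2\right) \left(-5\right) \left(-105\right) = \left(-1\right) 4 + 10 \left(-105\right) = -4 - 1050 = -1054$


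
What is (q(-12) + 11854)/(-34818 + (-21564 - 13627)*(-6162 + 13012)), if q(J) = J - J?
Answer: -5927/120546584 ≈ -4.9168e-5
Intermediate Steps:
q(J) = 0
(q(-12) + 11854)/(-34818 + (-21564 - 13627)*(-6162 + 13012)) = (0 + 11854)/(-34818 + (-21564 - 13627)*(-6162 + 13012)) = 11854/(-34818 - 35191*6850) = 11854/(-34818 - 241058350) = 11854/(-241093168) = 11854*(-1/241093168) = -5927/120546584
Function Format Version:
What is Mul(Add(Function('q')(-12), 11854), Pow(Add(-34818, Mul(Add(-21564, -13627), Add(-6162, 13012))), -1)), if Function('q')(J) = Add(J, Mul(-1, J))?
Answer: Rational(-5927, 120546584) ≈ -4.9168e-5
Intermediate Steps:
Function('q')(J) = 0
Mul(Add(Function('q')(-12), 11854), Pow(Add(-34818, Mul(Add(-21564, -13627), Add(-6162, 13012))), -1)) = Mul(Add(0, 11854), Pow(Add(-34818, Mul(Add(-21564, -13627), Add(-6162, 13012))), -1)) = Mul(11854, Pow(Add(-34818, Mul(-35191, 6850)), -1)) = Mul(11854, Pow(Add(-34818, -241058350), -1)) = Mul(11854, Pow(-241093168, -1)) = Mul(11854, Rational(-1, 241093168)) = Rational(-5927, 120546584)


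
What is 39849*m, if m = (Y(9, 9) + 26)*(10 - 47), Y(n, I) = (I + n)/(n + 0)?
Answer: -41283564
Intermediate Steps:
Y(n, I) = (I + n)/n
m = -1036 (m = ((9 + 9)/9 + 26)*(10 - 47) = ((1/9)*18 + 26)*(-37) = (2 + 26)*(-37) = 28*(-37) = -1036)
39849*m = 39849*(-1036) = -41283564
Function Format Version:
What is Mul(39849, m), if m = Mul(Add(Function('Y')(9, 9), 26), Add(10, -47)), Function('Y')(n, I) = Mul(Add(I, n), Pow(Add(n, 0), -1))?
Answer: -41283564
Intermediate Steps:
Function('Y')(n, I) = Mul(Pow(n, -1), Add(I, n)) (Function('Y')(n, I) = Mul(Add(I, n), Pow(n, -1)) = Mul(Pow(n, -1), Add(I, n)))
m = -1036 (m = Mul(Add(Mul(Pow(9, -1), Add(9, 9)), 26), Add(10, -47)) = Mul(Add(Mul(Rational(1, 9), 18), 26), -37) = Mul(Add(2, 26), -37) = Mul(28, -37) = -1036)
Mul(39849, m) = Mul(39849, -1036) = -41283564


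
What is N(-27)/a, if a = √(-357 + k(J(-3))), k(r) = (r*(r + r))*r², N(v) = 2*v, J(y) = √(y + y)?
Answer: 18*I*√285/95 ≈ 3.1987*I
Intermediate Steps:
J(y) = √2*√y (J(y) = √(2*y) = √2*√y)
k(r) = 2*r⁴ (k(r) = (r*(2*r))*r² = (2*r²)*r² = 2*r⁴)
a = I*√285 (a = √(-357 + 2*(√2*√(-3))⁴) = √(-357 + 2*(√2*(I*√3))⁴) = √(-357 + 2*(I*√6)⁴) = √(-357 + 2*36) = √(-357 + 72) = √(-285) = I*√285 ≈ 16.882*I)
N(-27)/a = (2*(-27))/((I*√285)) = -(-18)*I*√285/95 = 18*I*√285/95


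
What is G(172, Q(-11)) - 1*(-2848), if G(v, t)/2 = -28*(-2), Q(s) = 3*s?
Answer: 2960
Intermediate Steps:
G(v, t) = 112 (G(v, t) = 2*(-28*(-2)) = 2*56 = 112)
G(172, Q(-11)) - 1*(-2848) = 112 - 1*(-2848) = 112 + 2848 = 2960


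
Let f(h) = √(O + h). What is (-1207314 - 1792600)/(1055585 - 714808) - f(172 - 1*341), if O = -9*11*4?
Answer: -2999914/340777 - I*√565 ≈ -8.8032 - 23.77*I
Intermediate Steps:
O = -396 (O = -99*4 = -396)
f(h) = √(-396 + h)
(-1207314 - 1792600)/(1055585 - 714808) - f(172 - 1*341) = (-1207314 - 1792600)/(1055585 - 714808) - √(-396 + (172 - 1*341)) = -2999914/340777 - √(-396 + (172 - 341)) = -2999914*1/340777 - √(-396 - 169) = -2999914/340777 - √(-565) = -2999914/340777 - I*√565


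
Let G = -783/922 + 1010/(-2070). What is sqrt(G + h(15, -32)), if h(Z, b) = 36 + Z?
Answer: sqrt(200997911306)/63618 ≈ 7.0472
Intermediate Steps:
G = -255203/190854 (G = -783*1/922 + 1010*(-1/2070) = -783/922 - 101/207 = -255203/190854 ≈ -1.3372)
sqrt(G + h(15, -32)) = sqrt(-255203/190854 + (36 + 15)) = sqrt(-255203/190854 + 51) = sqrt(9478351/190854) = sqrt(200997911306)/63618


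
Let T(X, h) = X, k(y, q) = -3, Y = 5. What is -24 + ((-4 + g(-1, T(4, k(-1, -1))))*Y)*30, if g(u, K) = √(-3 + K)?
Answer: -474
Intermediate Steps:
-24 + ((-4 + g(-1, T(4, k(-1, -1))))*Y)*30 = -24 + ((-4 + √(-3 + 4))*5)*30 = -24 + ((-4 + √1)*5)*30 = -24 + ((-4 + 1)*5)*30 = -24 - 3*5*30 = -24 - 15*30 = -24 - 450 = -474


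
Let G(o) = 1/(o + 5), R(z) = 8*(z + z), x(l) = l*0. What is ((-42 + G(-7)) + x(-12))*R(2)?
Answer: -1360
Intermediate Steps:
x(l) = 0
R(z) = 16*z (R(z) = 8*(2*z) = 16*z)
G(o) = 1/(5 + o)
((-42 + G(-7)) + x(-12))*R(2) = ((-42 + 1/(5 - 7)) + 0)*(16*2) = ((-42 + 1/(-2)) + 0)*32 = ((-42 - ½) + 0)*32 = (-85/2 + 0)*32 = -85/2*32 = -1360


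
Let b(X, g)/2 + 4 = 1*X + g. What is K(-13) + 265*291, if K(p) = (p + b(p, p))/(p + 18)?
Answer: 385502/5 ≈ 77100.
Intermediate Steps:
b(X, g) = -8 + 2*X + 2*g (b(X, g) = -8 + 2*(1*X + g) = -8 + 2*(X + g) = -8 + (2*X + 2*g) = -8 + 2*X + 2*g)
K(p) = (-8 + 5*p)/(18 + p) (K(p) = (p + (-8 + 2*p + 2*p))/(p + 18) = (p + (-8 + 4*p))/(18 + p) = (-8 + 5*p)/(18 + p))
K(-13) + 265*291 = (-8 + 5*(-13))/(18 - 13) + 265*291 = (-8 - 65)/5 + 77115 = (⅕)*(-73) + 77115 = -73/5 + 77115 = 385502/5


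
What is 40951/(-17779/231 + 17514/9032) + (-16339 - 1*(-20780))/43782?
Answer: -1870015926817895/3426690040854 ≈ -545.72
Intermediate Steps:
40951/(-17779/231 + 17514/9032) + (-16339 - 1*(-20780))/43782 = 40951/(-17779*1/231 + 17514*(1/9032)) + (-16339 + 20780)*(1/43782) = 40951/(-17779/231 + 8757/4516) + 4441*(1/43782) = 40951/(-78267097/1043196) + 4441/43782 = 40951*(-1043196/78267097) + 4441/43782 = -42719919396/78267097 + 4441/43782 = -1870015926817895/3426690040854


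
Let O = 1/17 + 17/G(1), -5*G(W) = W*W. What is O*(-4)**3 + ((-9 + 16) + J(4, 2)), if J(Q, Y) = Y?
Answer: 92569/17 ≈ 5445.2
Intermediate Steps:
G(W) = -W**2/5 (G(W) = -W*W/5 = -W**2/5)
O = -1444/17 (O = 1/17 + 17/((-1/5*1**2)) = 1*(1/17) + 17/((-1/5*1)) = 1/17 + 17/(-1/5) = 1/17 + 17*(-5) = 1/17 - 85 = -1444/17 ≈ -84.941)
O*(-4)**3 + ((-9 + 16) + J(4, 2)) = -1444/17*(-4)**3 + ((-9 + 16) + 2) = -1444/17*(-64) + (7 + 2) = 92416/17 + 9 = 92569/17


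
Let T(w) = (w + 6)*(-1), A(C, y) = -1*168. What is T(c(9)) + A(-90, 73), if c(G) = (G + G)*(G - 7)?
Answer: -210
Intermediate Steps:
c(G) = 2*G*(-7 + G) (c(G) = (2*G)*(-7 + G) = 2*G*(-7 + G))
A(C, y) = -168
T(w) = -6 - w (T(w) = (6 + w)*(-1) = -6 - w)
T(c(9)) + A(-90, 73) = (-6 - 2*9*(-7 + 9)) - 168 = (-6 - 2*9*2) - 168 = (-6 - 1*36) - 168 = (-6 - 36) - 168 = -42 - 168 = -210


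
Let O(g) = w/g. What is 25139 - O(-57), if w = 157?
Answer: 1433080/57 ≈ 25142.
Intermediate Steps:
O(g) = 157/g
25139 - O(-57) = 25139 - 157/(-57) = 25139 - 157*(-1)/57 = 25139 - 1*(-157/57) = 25139 + 157/57 = 1433080/57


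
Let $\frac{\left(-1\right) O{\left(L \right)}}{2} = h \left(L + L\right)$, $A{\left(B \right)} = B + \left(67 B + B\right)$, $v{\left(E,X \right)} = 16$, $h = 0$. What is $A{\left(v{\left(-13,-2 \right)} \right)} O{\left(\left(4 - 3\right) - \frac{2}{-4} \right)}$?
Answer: $0$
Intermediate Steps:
$A{\left(B \right)} = 69 B$ ($A{\left(B \right)} = B + 68 B = 69 B$)
$O{\left(L \right)} = 0$ ($O{\left(L \right)} = - 2 \cdot 0 \left(L + L\right) = - 2 \cdot 0 \cdot 2 L = \left(-2\right) 0 = 0$)
$A{\left(v{\left(-13,-2 \right)} \right)} O{\left(\left(4 - 3\right) - \frac{2}{-4} \right)} = 69 \cdot 16 \cdot 0 = 1104 \cdot 0 = 0$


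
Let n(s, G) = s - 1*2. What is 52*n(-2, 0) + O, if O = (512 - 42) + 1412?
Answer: 1674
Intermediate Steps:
n(s, G) = -2 + s (n(s, G) = s - 2 = -2 + s)
O = 1882 (O = 470 + 1412 = 1882)
52*n(-2, 0) + O = 52*(-2 - 2) + 1882 = 52*(-4) + 1882 = -208 + 1882 = 1674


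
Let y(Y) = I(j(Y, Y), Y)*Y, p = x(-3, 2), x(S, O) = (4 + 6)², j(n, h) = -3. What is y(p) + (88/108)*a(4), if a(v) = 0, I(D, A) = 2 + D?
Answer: -100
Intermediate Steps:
x(S, O) = 100 (x(S, O) = 10² = 100)
p = 100
y(Y) = -Y (y(Y) = (2 - 3)*Y = -Y)
y(p) + (88/108)*a(4) = -1*100 + (88/108)*0 = -100 + (88*(1/108))*0 = -100 + (22/27)*0 = -100 + 0 = -100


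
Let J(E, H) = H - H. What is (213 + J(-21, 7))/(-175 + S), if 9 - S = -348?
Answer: 213/182 ≈ 1.1703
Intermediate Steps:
J(E, H) = 0
S = 357 (S = 9 - 1*(-348) = 9 + 348 = 357)
(213 + J(-21, 7))/(-175 + S) = (213 + 0)/(-175 + 357) = 213/182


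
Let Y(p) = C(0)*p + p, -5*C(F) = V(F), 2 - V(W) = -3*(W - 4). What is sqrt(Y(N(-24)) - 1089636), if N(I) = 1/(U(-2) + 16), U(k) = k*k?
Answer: 3*I*sqrt(12107065)/10 ≈ 1043.9*I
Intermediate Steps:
U(k) = k**2
N(I) = 1/20 (N(I) = 1/((-2)**2 + 16) = 1/(4 + 16) = 1/20)
V(W) = -10 + 3*W (V(W) = 2 - (-3)*(W - 4) = 2 - (-3)*(-4 + W) = 2 - (12 - 3*W) = 2 + (-12 + 3*W) = -10 + 3*W)
C(F) = 2 - 3*F/5 (C(F) = -(-10 + 3*F)/5 = 2 - 3*F/5)
Y(p) = 3*p (Y(p) = (2 - 3/5*0)*p + p = (2 + 0)*p + p = 2*p + p = 3*p)
sqrt(Y(N(-24)) - 1089636) = sqrt(3*(1/20) - 1089636) = sqrt(3/20 - 1089636) = sqrt(-21792717/20) = 3*I*sqrt(12107065)/10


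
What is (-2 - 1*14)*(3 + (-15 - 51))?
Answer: 1008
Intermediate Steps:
(-2 - 1*14)*(3 + (-15 - 51)) = (-2 - 14)*(3 - 66) = -16*(-63) = 1008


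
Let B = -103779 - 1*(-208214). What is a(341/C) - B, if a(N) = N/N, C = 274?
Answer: -104434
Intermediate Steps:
B = 104435 (B = -103779 + 208214 = 104435)
a(N) = 1
a(341/C) - B = 1 - 1*104435 = 1 - 104435 = -104434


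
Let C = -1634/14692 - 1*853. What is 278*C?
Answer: -871106745/3673 ≈ -2.3717e+5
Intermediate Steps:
C = -6266955/7346 (C = -1634*1/14692 - 853 = -817/7346 - 853 = -6266955/7346 ≈ -853.11)
278*C = 278*(-6266955/7346) = -871106745/3673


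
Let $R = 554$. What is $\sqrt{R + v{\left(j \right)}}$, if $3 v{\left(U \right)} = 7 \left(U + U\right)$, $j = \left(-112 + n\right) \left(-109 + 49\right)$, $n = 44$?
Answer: $\sqrt{19594} \approx 139.98$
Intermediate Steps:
$j = 4080$ ($j = \left(-112 + 44\right) \left(-109 + 49\right) = \left(-68\right) \left(-60\right) = 4080$)
$v{\left(U \right)} = \frac{14 U}{3}$ ($v{\left(U \right)} = \frac{7 \left(U + U\right)}{3} = \frac{7 \cdot 2 U}{3} = \frac{14 U}{3}$)
$\sqrt{R + v{\left(j \right)}} = \sqrt{554 + \frac{14}{3} \cdot 4080} = \sqrt{554 + 19040} = \sqrt{19594}$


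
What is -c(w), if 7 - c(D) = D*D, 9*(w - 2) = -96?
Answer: 613/9 ≈ 68.111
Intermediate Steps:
w = -26/3 (w = 2 + (1/9)*(-96) = 2 - 32/3 = -26/3 ≈ -8.6667)
c(D) = 7 - D**2 (c(D) = 7 - D*D = 7 - D**2)
-c(w) = -(7 - (-26/3)**2) = -(7 - 1*676/9) = -(7 - 676/9) = -1*(-613/9) = 613/9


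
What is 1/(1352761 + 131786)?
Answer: 1/1484547 ≈ 6.7361e-7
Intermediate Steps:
1/(1352761 + 131786) = 1/1484547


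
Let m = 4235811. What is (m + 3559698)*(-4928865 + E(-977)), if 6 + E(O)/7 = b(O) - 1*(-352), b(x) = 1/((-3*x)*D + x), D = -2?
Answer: -37520835745159308/977 ≈ -3.8404e+13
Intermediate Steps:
b(x) = 1/(7*x) (b(x) = 1/(-3*x*(-2) + x) = 1/(6*x + x) = 1/(7*x))
E(O) = 2422 + 1/O (E(O) = -42 + 7*(1/(7*O) - 1*(-352)) = -42 + 7*(1/(7*O) + 352) = -42 + 7*(352 + 1/(7*O)) = -42 + (2464 + 1/O) = 2422 + 1/O)
(m + 3559698)*(-4928865 + E(-977)) = (4235811 + 3559698)*(-4928865 + (2422 + 1/(-977))) = 7795509*(-4928865 + (2422 - 1/977)) = 7795509*(-4928865 + 2366293/977) = 7795509*(-4813134812/977) = -37520835745159308/977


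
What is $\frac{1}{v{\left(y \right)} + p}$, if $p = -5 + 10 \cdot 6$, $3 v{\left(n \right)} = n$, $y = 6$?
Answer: $\frac{1}{57} \approx 0.017544$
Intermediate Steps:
$v{\left(n \right)} = \frac{n}{3}$
$p = 55$ ($p = -5 + 60 = 55$)
$\frac{1}{v{\left(y \right)} + p} = \frac{1}{\frac{1}{3} \cdot 6 + 55} = \frac{1}{2 + 55} = \frac{1}{57}$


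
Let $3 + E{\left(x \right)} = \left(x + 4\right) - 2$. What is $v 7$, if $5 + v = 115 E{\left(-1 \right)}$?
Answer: $-1645$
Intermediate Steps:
$E{\left(x \right)} = -1 + x$ ($E{\left(x \right)} = -3 + \left(\left(x + 4\right) - 2\right) = -3 + \left(\left(4 + x\right) - 2\right) = -3 + \left(2 + x\right) = -1 + x$)
$v = -235$ ($v = -5 + 115 \left(-1 - 1\right) = -5 + 115 \left(-2\right) = -5 - 230 = -235$)
$v 7 = \left(-235\right) 7 = -1645$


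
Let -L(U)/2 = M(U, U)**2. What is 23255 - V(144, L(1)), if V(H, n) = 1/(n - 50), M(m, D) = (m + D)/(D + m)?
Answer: 1209261/52 ≈ 23255.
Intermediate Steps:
M(m, D) = 1 (M(m, D) = (D + m)/(D + m) = 1)
L(U) = -2 (L(U) = -2*1**2 = -2*1 = -2)
V(H, n) = 1/(-50 + n)
23255 - V(144, L(1)) = 23255 - 1/(-50 - 2) = 23255 - 1/(-52) = 23255 - 1*(-1/52) = 23255 + 1/52 = 1209261/52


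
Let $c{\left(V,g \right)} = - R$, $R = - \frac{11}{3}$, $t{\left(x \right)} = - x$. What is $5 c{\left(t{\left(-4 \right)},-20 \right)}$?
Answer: $\frac{55}{3} \approx 18.333$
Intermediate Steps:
$R = - \frac{11}{3}$ ($R = \left(-11\right) \frac{1}{3} = - \frac{11}{3} \approx -3.6667$)
$c{\left(V,g \right)} = \frac{11}{3}$ ($c{\left(V,g \right)} = \left(-1\right) \left(- \frac{11}{3}\right) = \frac{11}{3}$)
$5 c{\left(t{\left(-4 \right)},-20 \right)} = 5 \cdot \frac{11}{3} = \frac{55}{3}$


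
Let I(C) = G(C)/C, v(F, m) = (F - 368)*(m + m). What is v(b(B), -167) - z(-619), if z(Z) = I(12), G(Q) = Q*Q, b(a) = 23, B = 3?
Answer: 115218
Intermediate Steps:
G(Q) = Q**2
v(F, m) = 2*m*(-368 + F) (v(F, m) = (-368 + F)*(2*m) = 2*m*(-368 + F))
I(C) = C (I(C) = C**2/C = C)
z(Z) = 12
v(b(B), -167) - z(-619) = 2*(-167)*(-368 + 23) - 1*12 = 2*(-167)*(-345) - 12 = 115230 - 12 = 115218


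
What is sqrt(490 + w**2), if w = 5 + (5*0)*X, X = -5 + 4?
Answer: sqrt(515) ≈ 22.694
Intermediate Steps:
X = -1
w = 5 (w = 5 + (5*0)*(-1) = 5 + 0*(-1) = 5 + 0 = 5)
sqrt(490 + w**2) = sqrt(490 + 5**2) = sqrt(490 + 25) = sqrt(515)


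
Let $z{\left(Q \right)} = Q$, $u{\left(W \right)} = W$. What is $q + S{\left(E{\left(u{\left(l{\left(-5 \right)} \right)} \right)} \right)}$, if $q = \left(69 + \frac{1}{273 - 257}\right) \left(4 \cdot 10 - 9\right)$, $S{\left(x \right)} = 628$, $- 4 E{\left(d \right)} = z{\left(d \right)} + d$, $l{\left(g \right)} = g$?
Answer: $\frac{44303}{16} \approx 2768.9$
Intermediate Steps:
$E{\left(d \right)} = - \frac{d}{2}$ ($E{\left(d \right)} = - \frac{d + d}{4} = - \frac{2 d}{4} = - \frac{d}{2}$)
$q = \frac{34255}{16}$ ($q = \left(69 + \frac{1}{16}\right) \left(40 - 9\right) = \left(69 + \frac{1}{16}\right) 31 = \frac{1105}{16} \cdot 31 = \frac{34255}{16} \approx 2140.9$)
$q + S{\left(E{\left(u{\left(l{\left(-5 \right)} \right)} \right)} \right)} = \frac{34255}{16} + 628 = \frac{44303}{16}$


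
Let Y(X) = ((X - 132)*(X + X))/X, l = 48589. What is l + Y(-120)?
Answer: 48085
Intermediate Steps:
Y(X) = -264 + 2*X (Y(X) = ((-132 + X)*(2*X))/X = (2*X*(-132 + X))/X = -264 + 2*X)
l + Y(-120) = 48589 + (-264 + 2*(-120)) = 48589 + (-264 - 240) = 48589 - 504 = 48085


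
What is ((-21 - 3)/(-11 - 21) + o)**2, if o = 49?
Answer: 39601/16 ≈ 2475.1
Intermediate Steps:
((-21 - 3)/(-11 - 21) + o)**2 = ((-21 - 3)/(-11 - 21) + 49)**2 = (-24/(-32) + 49)**2 = (-24*(-1/32) + 49)**2 = (3/4 + 49)**2 = (199/4)**2 = 39601/16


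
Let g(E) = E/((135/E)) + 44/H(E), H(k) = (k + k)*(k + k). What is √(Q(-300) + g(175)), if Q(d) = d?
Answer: I*√181452234/1575 ≈ 8.5526*I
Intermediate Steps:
H(k) = 4*k² (H(k) = (2*k)*(2*k) = 4*k²)
g(E) = 11/E² + E²/135 (g(E) = E/((135/E)) + 44/((4*E²)) = E*(E/135) + 44*(1/(4*E²)) = E²/135 + 11/E² = 11/E² + E²/135)
√(Q(-300) + g(175)) = √(-300 + (1/135)*(1485 + 175⁴)/175²) = √(-300 + (1/135)*(1/30625)*(1485 + 937890625)) = √(-300 + (1/135)*(1/30625)*937892110) = √(-300 + 187578422/826875) = √(-60484078/826875) = I*√181452234/1575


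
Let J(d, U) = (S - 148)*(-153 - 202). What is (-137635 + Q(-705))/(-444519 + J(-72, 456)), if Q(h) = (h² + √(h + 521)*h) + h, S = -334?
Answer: -358685/273409 + 1410*I*√46/273409 ≈ -1.3119 + 0.034977*I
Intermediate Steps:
Q(h) = h + h² + h*√(521 + h) (Q(h) = (h² + √(521 + h)*h) + h = (h² + h*√(521 + h)) + h = h + h² + h*√(521 + h))
J(d, U) = 171110 (J(d, U) = (-334 - 148)*(-153 - 202) = -482*(-355) = 171110)
(-137635 + Q(-705))/(-444519 + J(-72, 456)) = (-137635 - 705*(1 - 705 + √(521 - 705)))/(-444519 + 171110) = (-137635 - 705*(1 - 705 + √(-184)))/(-273409) = (-137635 - 705*(1 - 705 + 2*I*√46))*(-1/273409) = (-137635 - 705*(-704 + 2*I*√46))*(-1/273409) = (-137635 + (496320 - 1410*I*√46))*(-1/273409) = (358685 - 1410*I*√46)*(-1/273409) = -358685/273409 + 1410*I*√46/273409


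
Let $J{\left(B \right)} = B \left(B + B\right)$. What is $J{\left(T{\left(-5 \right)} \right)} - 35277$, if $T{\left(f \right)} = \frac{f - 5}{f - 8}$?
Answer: $- \frac{5961613}{169} \approx -35276.0$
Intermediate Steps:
$T{\left(f \right)} = \frac{-5 + f}{-8 + f}$
$J{\left(B \right)} = 2 B^{2}$ ($J{\left(B \right)} = B 2 B = 2 B^{2}$)
$J{\left(T{\left(-5 \right)} \right)} - 35277 = 2 \left(\frac{-5 - 5}{-8 - 5}\right)^{2} - 35277 = 2 \left(\frac{1}{-13} \left(-10\right)\right)^{2} - 35277 = 2 \left(\left(- \frac{1}{13}\right) \left(-10\right)\right)^{2} - 35277 = 2 \left(\frac{10}{13}\right)^{2} - 35277 = 2 \cdot \frac{100}{169} - 35277 = \frac{200}{169} - 35277 = - \frac{5961613}{169}$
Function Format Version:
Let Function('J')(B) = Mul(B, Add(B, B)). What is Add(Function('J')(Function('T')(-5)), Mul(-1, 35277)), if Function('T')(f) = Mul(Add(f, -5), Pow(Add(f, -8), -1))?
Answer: Rational(-5961613, 169) ≈ -35276.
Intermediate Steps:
Function('T')(f) = Mul(Pow(Add(-8, f), -1), Add(-5, f)) (Function('T')(f) = Mul(Add(-5, f), Pow(Add(-8, f), -1)) = Mul(Pow(Add(-8, f), -1), Add(-5, f)))
Function('J')(B) = Mul(2, Pow(B, 2)) (Function('J')(B) = Mul(B, Mul(2, B)) = Mul(2, Pow(B, 2)))
Add(Function('J')(Function('T')(-5)), Mul(-1, 35277)) = Add(Mul(2, Pow(Mul(Pow(Add(-8, -5), -1), Add(-5, -5)), 2)), Mul(-1, 35277)) = Add(Mul(2, Pow(Mul(Pow(-13, -1), -10), 2)), -35277) = Add(Mul(2, Pow(Mul(Rational(-1, 13), -10), 2)), -35277) = Add(Mul(2, Pow(Rational(10, 13), 2)), -35277) = Add(Mul(2, Rational(100, 169)), -35277) = Add(Rational(200, 169), -35277) = Rational(-5961613, 169)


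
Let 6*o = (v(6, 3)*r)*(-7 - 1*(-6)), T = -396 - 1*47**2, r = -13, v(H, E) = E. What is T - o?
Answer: -5223/2 ≈ -2611.5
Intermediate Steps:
T = -2605 (T = -396 - 1*2209 = -396 - 2209 = -2605)
o = 13/2 (o = ((3*(-13))*(-7 - 1*(-6)))/6 = (-39*(-7 + 6))/6 = (-39*(-1))/6 = (1/6)*39 = 13/2 ≈ 6.5000)
T - o = -2605 - 1*13/2 = -2605 - 13/2 = -5223/2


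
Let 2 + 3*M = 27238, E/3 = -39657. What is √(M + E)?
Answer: I*√989031/3 ≈ 331.5*I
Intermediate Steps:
E = -118971 (E = 3*(-39657) = -118971)
M = 27236/3 (M = -⅔ + (⅓)*27238 = -⅔ + 27238/3 = 27236/3 ≈ 9078.7)
√(M + E) = √(27236/3 - 118971) = √(-329677/3) = I*√989031/3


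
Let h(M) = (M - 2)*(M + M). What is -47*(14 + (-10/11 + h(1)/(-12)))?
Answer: -41125/66 ≈ -623.11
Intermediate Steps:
h(M) = 2*M*(-2 + M) (h(M) = (-2 + M)*(2*M) = 2*M*(-2 + M))
-47*(14 + (-10/11 + h(1)/(-12))) = -47*(14 + (-10/11 + (2*1*(-2 + 1))/(-12))) = -47*(14 + (-10*1/11 + (2*1*(-1))*(-1/12))) = -47*(14 + (-10/11 - 2*(-1/12))) = -47*(14 + (-10/11 + ⅙)) = -47*(14 - 49/66) = -47*875/66 = -41125/66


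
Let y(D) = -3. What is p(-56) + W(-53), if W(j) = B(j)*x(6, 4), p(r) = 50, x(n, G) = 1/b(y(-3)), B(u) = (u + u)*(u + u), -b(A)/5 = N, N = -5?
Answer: 12486/25 ≈ 499.44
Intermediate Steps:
b(A) = 25 (b(A) = -5*(-5) = 25)
B(u) = 4*u² (B(u) = (2*u)*(2*u) = 4*u²)
x(n, G) = 1/25
W(j) = 4*j²/25 (W(j) = (4*j²)*(1/25) = 4*j²/25)
p(-56) + W(-53) = 50 + (4/25)*(-53)² = 50 + (4/25)*2809 = 50 + 11236/25 = 12486/25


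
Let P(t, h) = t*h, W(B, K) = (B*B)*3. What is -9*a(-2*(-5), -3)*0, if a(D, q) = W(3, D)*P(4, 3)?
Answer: 0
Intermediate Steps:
W(B, K) = 3*B² (W(B, K) = B²*3 = 3*B²)
P(t, h) = h*t
a(D, q) = 324 (a(D, q) = (3*3²)*(3*4) = (3*9)*12 = 27*12 = 324)
-9*a(-2*(-5), -3)*0 = -9*324*0 = -2916*0 = 0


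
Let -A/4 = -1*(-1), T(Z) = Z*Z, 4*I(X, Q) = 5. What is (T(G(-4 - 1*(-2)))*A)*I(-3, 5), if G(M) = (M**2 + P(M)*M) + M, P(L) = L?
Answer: -180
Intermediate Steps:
I(X, Q) = 5/4 (I(X, Q) = (1/4)*5 = 5/4)
G(M) = M + 2*M**2 (G(M) = (M**2 + M*M) + M = (M**2 + M**2) + M = 2*M**2 + M = M + 2*M**2)
T(Z) = Z**2
A = -4 (A = -(-4)*(-1) = -4*1 = -4)
(T(G(-4 - 1*(-2)))*A)*I(-3, 5) = (((-4 - 1*(-2))*(1 + 2*(-4 - 1*(-2))))**2*(-4))*(5/4) = (((-4 + 2)*(1 + 2*(-4 + 2)))**2*(-4))*(5/4) = ((-2*(1 + 2*(-2)))**2*(-4))*(5/4) = ((-2*(1 - 4))**2*(-4))*(5/4) = ((-2*(-3))**2*(-4))*(5/4) = (6**2*(-4))*(5/4) = (36*(-4))*(5/4) = -144*5/4 = -180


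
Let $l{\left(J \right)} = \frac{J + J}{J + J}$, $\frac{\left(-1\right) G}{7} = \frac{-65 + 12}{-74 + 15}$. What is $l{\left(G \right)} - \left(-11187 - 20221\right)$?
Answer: $31409$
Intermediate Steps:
$G = - \frac{371}{59}$ ($G = - 7 \frac{-65 + 12}{-74 + 15} = - 7 \left(- \frac{53}{-59}\right) = - 7 \left(\left(-53\right) \left(- \frac{1}{59}\right)\right) = \left(-7\right) \frac{53}{59} = - \frac{371}{59} \approx -6.2881$)
$l{\left(J \right)} = 1$ ($l{\left(J \right)} = \frac{2 J}{2 J} = 2 J \frac{1}{2 J} = 1$)
$l{\left(G \right)} - \left(-11187 - 20221\right) = 1 - \left(-11187 - 20221\right) = 1 - -31408 = 1 + 31408 = 31409$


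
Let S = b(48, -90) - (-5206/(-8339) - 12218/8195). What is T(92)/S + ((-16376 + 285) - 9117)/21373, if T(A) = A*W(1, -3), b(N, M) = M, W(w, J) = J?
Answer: 837502647202/436870339543 ≈ 1.9171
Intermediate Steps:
T(A) = -3*A (T(A) = A*(-3) = -3*A)
S = -40880582/458645 (S = -90 - (-5206/(-8339) - 12218/8195) = -90 - (-5206*(-1/8339) - 12218*1/8195) = -90 - (5206/8339 - 82/55) = -90 - 1*(-397468/458645) = -90 + 397468/458645 = -40880582/458645 ≈ -89.133)
T(92)/S + ((-16376 + 285) - 9117)/21373 = (-3*92)/(-40880582/458645) + ((-16376 + 285) - 9117)/21373 = -276*(-458645/40880582) + (-16091 - 9117)*(1/21373) = 63293010/20440291 - 25208*1/21373 = 63293010/20440291 - 25208/21373 = 837502647202/436870339543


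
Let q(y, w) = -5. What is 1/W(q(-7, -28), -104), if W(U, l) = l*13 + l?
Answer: -1/1456 ≈ -0.00068681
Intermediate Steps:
W(U, l) = 14*l (W(U, l) = 13*l + l = 14*l)
1/W(q(-7, -28), -104) = 1/(14*(-104)) = 1/(-1456) = -1/1456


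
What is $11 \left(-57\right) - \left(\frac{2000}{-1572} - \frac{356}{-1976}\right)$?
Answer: $- \frac{121515011}{194142} \approx -625.91$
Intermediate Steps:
$11 \left(-57\right) - \left(\frac{2000}{-1572} - \frac{356}{-1976}\right) = -627 - \left(2000 \left(- \frac{1}{1572}\right) - - \frac{89}{494}\right) = -627 - \left(- \frac{500}{393} + \frac{89}{494}\right) = -627 - - \frac{212023}{194142} = -627 + \frac{212023}{194142} = - \frac{121515011}{194142}$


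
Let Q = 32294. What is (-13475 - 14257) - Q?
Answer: -60026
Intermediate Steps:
(-13475 - 14257) - Q = (-13475 - 14257) - 1*32294 = -27732 - 32294 = -60026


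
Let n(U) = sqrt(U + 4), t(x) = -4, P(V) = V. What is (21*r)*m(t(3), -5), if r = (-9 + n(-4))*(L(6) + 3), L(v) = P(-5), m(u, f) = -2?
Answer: -756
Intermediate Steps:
n(U) = sqrt(4 + U)
L(v) = -5
r = 18 (r = (-9 + sqrt(4 - 4))*(-5 + 3) = (-9 + sqrt(0))*(-2) = (-9 + 0)*(-2) = -9*(-2) = 18)
(21*r)*m(t(3), -5) = (21*18)*(-2) = 378*(-2) = -756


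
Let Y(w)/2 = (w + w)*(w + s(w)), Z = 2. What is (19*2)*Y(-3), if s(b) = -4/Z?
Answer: 2280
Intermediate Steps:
s(b) = -2 (s(b) = -4/2 = -4*½ = -2)
Y(w) = 4*w*(-2 + w) (Y(w) = 2*((w + w)*(w - 2)) = 2*((2*w)*(-2 + w)) = 2*(2*w*(-2 + w)) = 4*w*(-2 + w))
(19*2)*Y(-3) = (19*2)*(4*(-3)*(-2 - 3)) = 38*(4*(-3)*(-5)) = 38*60 = 2280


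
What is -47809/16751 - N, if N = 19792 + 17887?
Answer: -631208738/16751 ≈ -37682.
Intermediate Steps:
N = 37679
-47809/16751 - N = -47809/16751 - 1*37679 = -47809*1/16751 - 37679 = -47809/16751 - 37679 = -631208738/16751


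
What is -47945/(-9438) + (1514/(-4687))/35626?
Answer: 4002898419229/787974193578 ≈ 5.0800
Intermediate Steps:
-47945/(-9438) + (1514/(-4687))/35626 = -47945*(-1/9438) + (1514*(-1/4687))*(1/35626) = 47945/9438 - 1514/4687*1/35626 = 47945/9438 - 757/83489531 = 4002898419229/787974193578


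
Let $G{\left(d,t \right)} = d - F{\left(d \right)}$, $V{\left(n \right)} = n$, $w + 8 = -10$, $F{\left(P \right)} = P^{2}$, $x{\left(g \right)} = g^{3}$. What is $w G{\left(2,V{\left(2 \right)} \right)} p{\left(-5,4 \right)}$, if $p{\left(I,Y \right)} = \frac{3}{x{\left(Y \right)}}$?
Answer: $\frac{27}{16} \approx 1.6875$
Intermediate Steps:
$w = -18$ ($w = -8 - 10 = -18$)
$G{\left(d,t \right)} = d - d^{2}$
$p{\left(I,Y \right)} = \frac{3}{Y^{3}}$
$w G{\left(2,V{\left(2 \right)} \right)} p{\left(-5,4 \right)} = - 18 \cdot 2 \left(1 - 2\right) \frac{3}{64} = - 18 \cdot 2 \left(1 - 2\right) 3 \cdot \frac{1}{64} = - 18 \cdot 2 \left(-1\right) \frac{3}{64} = \left(-18\right) \left(-2\right) \frac{3}{64} = 36 \cdot \frac{3}{64} = \frac{27}{16}$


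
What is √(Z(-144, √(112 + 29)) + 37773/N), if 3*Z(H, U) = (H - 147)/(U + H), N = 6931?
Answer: √(42359631289 - 261804663*√141)/(6931*√(144 - √141)) ≈ 2.4868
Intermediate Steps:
Z(H, U) = (-147 + H)/(3*(H + U)) (Z(H, U) = ((H - 147)/(U + H))/3 = ((-147 + H)/(H + U))/3 = (-147 + H)/(3*(H + U)))
√(Z(-144, √(112 + 29)) + 37773/N) = √((-49 + (⅓)*(-144))/(-144 + √(112 + 29)) + 37773/6931) = √((-49 - 48)/(-144 + √141) + 37773*(1/6931)) = √(-97/(-144 + √141) + 37773/6931) = √(37773/6931 - 97/(-144 + √141))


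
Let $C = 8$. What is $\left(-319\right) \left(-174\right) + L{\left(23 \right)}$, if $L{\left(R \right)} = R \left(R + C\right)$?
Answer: $56219$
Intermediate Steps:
$L{\left(R \right)} = R \left(8 + R\right)$ ($L{\left(R \right)} = R \left(R + 8\right) = R \left(8 + R\right)$)
$\left(-319\right) \left(-174\right) + L{\left(23 \right)} = \left(-319\right) \left(-174\right) + 23 \left(8 + 23\right) = 55506 + 23 \cdot 31 = 55506 + 713 = 56219$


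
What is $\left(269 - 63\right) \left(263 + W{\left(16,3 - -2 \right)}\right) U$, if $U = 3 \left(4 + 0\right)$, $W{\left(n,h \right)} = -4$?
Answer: $640248$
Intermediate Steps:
$U = 12$ ($U = 3 \cdot 4 = 12$)
$\left(269 - 63\right) \left(263 + W{\left(16,3 - -2 \right)}\right) U = \left(269 - 63\right) \left(263 - 4\right) 12 = 206 \cdot 259 \cdot 12 = 53354 \cdot 12 = 640248$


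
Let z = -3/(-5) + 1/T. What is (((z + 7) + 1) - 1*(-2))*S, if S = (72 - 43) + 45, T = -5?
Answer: 3848/5 ≈ 769.60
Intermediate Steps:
S = 74 (S = 29 + 45 = 74)
z = 2/5 (z = -3/(-5) + 1/(-5) = -3*(-1/5) + 1*(-1/5) = 3/5 - 1/5 = 2/5 ≈ 0.40000)
(((z + 7) + 1) - 1*(-2))*S = (((2/5 + 7) + 1) - 1*(-2))*74 = ((37/5 + 1) + 2)*74 = (42/5 + 2)*74 = (52/5)*74 = 3848/5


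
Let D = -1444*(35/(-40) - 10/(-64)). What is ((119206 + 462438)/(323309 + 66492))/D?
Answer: 4653152/3236517703 ≈ 0.0014377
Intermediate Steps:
D = 8303/8 (D = -1444*(35*(-1/40) - 10*(-1/64)) = -1444*(-7/8 + 5/32) = -1444*(-23/32) = 8303/8 ≈ 1037.9)
((119206 + 462438)/(323309 + 66492))/D = ((119206 + 462438)/(323309 + 66492))/(8303/8) = (581644/389801)*(8/8303) = 4653152/3236517703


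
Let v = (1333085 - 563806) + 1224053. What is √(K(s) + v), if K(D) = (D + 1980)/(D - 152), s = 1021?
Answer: √1505289194321/869 ≈ 1411.9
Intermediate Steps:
K(D) = (1980 + D)/(-152 + D)
v = 1993332 (v = 769279 + 1224053 = 1993332)
√(K(s) + v) = √((1980 + 1021)/(-152 + 1021) + 1993332) = √(3001/869 + 1993332) = √(1732208509/869) = √1505289194321/869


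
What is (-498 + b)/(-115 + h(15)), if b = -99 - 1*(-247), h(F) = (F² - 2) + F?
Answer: -350/123 ≈ -2.8455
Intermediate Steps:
h(F) = -2 + F + F² (h(F) = (-2 + F²) + F = -2 + F + F²)
b = 148 (b = -99 + 247 = 148)
(-498 + b)/(-115 + h(15)) = (-498 + 148)/(-115 + (-2 + 15 + 15²)) = -350/(-115 + (-2 + 15 + 225)) = -350/(-115 + 238) = -350/123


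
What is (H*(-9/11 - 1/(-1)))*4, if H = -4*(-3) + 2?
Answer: 112/11 ≈ 10.182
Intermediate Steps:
H = 14 (H = 12 + 2 = 14)
(H*(-9/11 - 1/(-1)))*4 = (14*(-9/11 - 1/(-1)))*4 = (14*(-9*1/11 - 1*(-1)))*4 = (14*(-9/11 + 1))*4 = (14*(2/11))*4 = (28/11)*4 = 112/11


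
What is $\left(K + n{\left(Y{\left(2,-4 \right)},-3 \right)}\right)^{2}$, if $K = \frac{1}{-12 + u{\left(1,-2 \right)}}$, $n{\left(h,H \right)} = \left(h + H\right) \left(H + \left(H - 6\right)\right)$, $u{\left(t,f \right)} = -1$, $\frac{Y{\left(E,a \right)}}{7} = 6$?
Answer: $\frac{37027225}{169} \approx 2.191 \cdot 10^{5}$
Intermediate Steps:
$Y{\left(E,a \right)} = 42$ ($Y{\left(E,a \right)} = 7 \cdot 6 = 42$)
$n{\left(h,H \right)} = \left(-6 + 2 H\right) \left(H + h\right)$ ($n{\left(h,H \right)} = \left(H + h\right) \left(H + \left(H - 6\right)\right) = \left(H + h\right) \left(H + \left(-6 + H\right)\right) = \left(H + h\right) \left(-6 + 2 H\right) = \left(-6 + 2 H\right) \left(H + h\right)$)
$K = - \frac{1}{13}$ ($K = \frac{1}{-12 - 1} = \frac{1}{-13} = - \frac{1}{13} \approx -0.076923$)
$\left(K + n{\left(Y{\left(2,-4 \right)},-3 \right)}\right)^{2} = \left(- \frac{1}{13} + \left(\left(-6\right) \left(-3\right) - 252 + 2 \left(-3\right)^{2} + 2 \left(-3\right) 42\right)\right)^{2} = \left(- \frac{1}{13} + \left(18 - 252 + 2 \cdot 9 - 252\right)\right)^{2} = \left(- \frac{1}{13} + \left(18 - 252 + 18 - 252\right)\right)^{2} = \left(- \frac{1}{13} - 468\right)^{2} = \left(- \frac{6085}{13}\right)^{2} = \frac{37027225}{169}$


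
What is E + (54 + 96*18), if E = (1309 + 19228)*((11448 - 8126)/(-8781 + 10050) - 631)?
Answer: -16374291571/1269 ≈ -1.2903e+7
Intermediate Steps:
E = -16376552929/1269 (E = 20537*(3322/1269 - 631) = 20537*(-797417/1269) = -16376552929/1269 ≈ -1.2905e+7)
E + (54 + 96*18) = -16376552929/1269 + (54 + 96*18) = -16376552929/1269 + (54 + 1728) = -16376552929/1269 + 1782 = -16374291571/1269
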